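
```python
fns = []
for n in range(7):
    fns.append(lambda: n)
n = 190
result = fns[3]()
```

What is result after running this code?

Step 1: Lambdas capture the variable n by reference, not by value.
Step 2: After the loop, n is reassigned to 190.
Step 3: fns[3]() looks up the current n = 190. result = 190

The answer is 190.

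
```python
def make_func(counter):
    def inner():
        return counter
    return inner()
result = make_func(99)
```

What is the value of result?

Step 1: make_func(99) binds parameter counter = 99.
Step 2: inner() looks up counter in enclosing scope and finds the parameter counter = 99.
Step 3: result = 99

The answer is 99.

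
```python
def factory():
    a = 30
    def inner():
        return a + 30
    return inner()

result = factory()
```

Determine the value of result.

Step 1: factory() defines a = 30.
Step 2: inner() reads a = 30 from enclosing scope, returns 30 + 30 = 60.
Step 3: result = 60

The answer is 60.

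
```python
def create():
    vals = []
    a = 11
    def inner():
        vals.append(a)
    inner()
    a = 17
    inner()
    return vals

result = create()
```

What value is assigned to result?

Step 1: a = 11. inner() appends current a to vals.
Step 2: First inner(): appends 11. Then a = 17.
Step 3: Second inner(): appends 17 (closure sees updated a). result = [11, 17]

The answer is [11, 17].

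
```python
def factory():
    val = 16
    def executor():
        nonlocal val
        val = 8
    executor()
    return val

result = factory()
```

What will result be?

Step 1: factory() sets val = 16.
Step 2: executor() uses nonlocal to reassign val = 8.
Step 3: result = 8

The answer is 8.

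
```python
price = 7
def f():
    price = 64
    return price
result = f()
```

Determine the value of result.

Step 1: Global price = 7.
Step 2: f() creates local price = 64, shadowing the global.
Step 3: Returns local price = 64. result = 64

The answer is 64.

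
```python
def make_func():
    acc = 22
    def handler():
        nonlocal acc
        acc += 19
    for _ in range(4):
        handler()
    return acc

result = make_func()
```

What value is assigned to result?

Step 1: acc = 22.
Step 2: handler() is called 4 times in a loop, each adding 19 via nonlocal.
Step 3: acc = 22 + 19 * 4 = 98

The answer is 98.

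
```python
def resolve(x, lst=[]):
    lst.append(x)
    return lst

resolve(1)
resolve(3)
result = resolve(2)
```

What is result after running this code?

Step 1: Mutable default argument gotcha! The list [] is created once.
Step 2: Each call appends to the SAME list: [1], [1, 3], [1, 3, 2].
Step 3: result = [1, 3, 2]

The answer is [1, 3, 2].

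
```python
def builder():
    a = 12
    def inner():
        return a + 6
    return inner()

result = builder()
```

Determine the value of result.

Step 1: builder() defines a = 12.
Step 2: inner() reads a = 12 from enclosing scope, returns 12 + 6 = 18.
Step 3: result = 18

The answer is 18.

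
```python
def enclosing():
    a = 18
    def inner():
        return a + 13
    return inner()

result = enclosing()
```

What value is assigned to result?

Step 1: enclosing() defines a = 18.
Step 2: inner() reads a = 18 from enclosing scope, returns 18 + 13 = 31.
Step 3: result = 31

The answer is 31.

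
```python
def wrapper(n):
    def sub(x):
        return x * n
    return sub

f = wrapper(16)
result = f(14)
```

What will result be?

Step 1: wrapper(16) creates a closure capturing n = 16.
Step 2: f(14) computes 14 * 16 = 224.
Step 3: result = 224

The answer is 224.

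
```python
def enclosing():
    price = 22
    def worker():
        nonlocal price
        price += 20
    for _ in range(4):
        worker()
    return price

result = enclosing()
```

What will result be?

Step 1: price = 22.
Step 2: worker() is called 4 times in a loop, each adding 20 via nonlocal.
Step 3: price = 22 + 20 * 4 = 102

The answer is 102.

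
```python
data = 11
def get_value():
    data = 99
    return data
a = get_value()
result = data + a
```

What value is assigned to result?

Step 1: Global data = 11. get_value() returns local data = 99.
Step 2: a = 99. Global data still = 11.
Step 3: result = 11 + 99 = 110

The answer is 110.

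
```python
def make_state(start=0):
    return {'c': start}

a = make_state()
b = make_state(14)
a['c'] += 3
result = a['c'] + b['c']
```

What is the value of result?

Step 1: make_state() returns a new dict each call (immutable default 0).
Step 2: a = {'c': 0}, b = {'c': 14}.
Step 3: a['c'] += 3 = 3. result = 3 + 14 = 17

The answer is 17.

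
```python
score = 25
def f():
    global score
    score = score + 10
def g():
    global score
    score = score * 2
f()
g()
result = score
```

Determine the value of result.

Step 1: score = 25.
Step 2: f() adds 10: score = 25 + 10 = 35.
Step 3: g() doubles: score = 35 * 2 = 70.
Step 4: result = 70

The answer is 70.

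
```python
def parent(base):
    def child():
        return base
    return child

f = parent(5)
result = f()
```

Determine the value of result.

Step 1: parent(5) creates closure capturing base = 5.
Step 2: f() returns the captured base = 5.
Step 3: result = 5

The answer is 5.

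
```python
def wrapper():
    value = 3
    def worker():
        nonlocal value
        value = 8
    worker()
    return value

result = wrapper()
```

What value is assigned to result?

Step 1: wrapper() sets value = 3.
Step 2: worker() uses nonlocal to reassign value = 8.
Step 3: result = 8

The answer is 8.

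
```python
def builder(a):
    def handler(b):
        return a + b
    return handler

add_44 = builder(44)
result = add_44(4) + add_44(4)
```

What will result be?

Step 1: add_44 captures a = 44.
Step 2: add_44(4) = 44 + 4 = 48, called twice.
Step 3: result = 48 + 48 = 96

The answer is 96.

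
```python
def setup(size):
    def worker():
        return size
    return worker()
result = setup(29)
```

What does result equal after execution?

Step 1: setup(29) binds parameter size = 29.
Step 2: worker() looks up size in enclosing scope and finds the parameter size = 29.
Step 3: result = 29

The answer is 29.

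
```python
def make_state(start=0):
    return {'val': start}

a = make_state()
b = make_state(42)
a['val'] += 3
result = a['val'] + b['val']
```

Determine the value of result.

Step 1: make_state() returns a new dict each call (immutable default 0).
Step 2: a = {'val': 0}, b = {'val': 42}.
Step 3: a['val'] += 3 = 3. result = 3 + 42 = 45

The answer is 45.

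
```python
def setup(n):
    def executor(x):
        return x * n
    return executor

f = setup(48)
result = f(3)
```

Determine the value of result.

Step 1: setup(48) creates a closure capturing n = 48.
Step 2: f(3) computes 3 * 48 = 144.
Step 3: result = 144

The answer is 144.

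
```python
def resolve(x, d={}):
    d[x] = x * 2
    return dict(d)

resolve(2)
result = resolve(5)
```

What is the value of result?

Step 1: Mutable default dict is shared across calls.
Step 2: First call adds 2: 4. Second call adds 5: 10.
Step 3: result = {2: 4, 5: 10}

The answer is {2: 4, 5: 10}.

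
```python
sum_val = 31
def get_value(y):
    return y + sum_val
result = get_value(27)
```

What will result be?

Step 1: sum_val = 31 is defined globally.
Step 2: get_value(27) uses parameter y = 27 and looks up sum_val from global scope = 31.
Step 3: result = 27 + 31 = 58

The answer is 58.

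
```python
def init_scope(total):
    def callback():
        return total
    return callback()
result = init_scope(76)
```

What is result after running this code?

Step 1: init_scope(76) binds parameter total = 76.
Step 2: callback() looks up total in enclosing scope and finds the parameter total = 76.
Step 3: result = 76

The answer is 76.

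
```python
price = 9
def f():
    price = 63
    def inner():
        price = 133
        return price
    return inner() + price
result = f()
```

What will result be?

Step 1: f() has local price = 63. inner() has local price = 133.
Step 2: inner() returns its local price = 133.
Step 3: f() returns 133 + its own price (63) = 196

The answer is 196.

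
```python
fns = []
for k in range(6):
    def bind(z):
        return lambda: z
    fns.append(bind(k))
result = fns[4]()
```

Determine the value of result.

Step 1: bind(k) creates a new scope capturing z = k at call time.
Step 2: fns[4] = bind(4), so its lambda captures z = 4.
Step 3: result = 4 (closure factory fixes late binding)

The answer is 4.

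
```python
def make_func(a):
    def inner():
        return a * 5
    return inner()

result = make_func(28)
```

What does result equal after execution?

Step 1: make_func(28) binds parameter a = 28.
Step 2: inner() accesses a = 28 from enclosing scope.
Step 3: result = 28 * 5 = 140

The answer is 140.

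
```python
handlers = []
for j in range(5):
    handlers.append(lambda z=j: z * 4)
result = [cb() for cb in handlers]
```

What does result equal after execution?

Step 1: Default arg z=j captures j at each iteration.
Step 2: handlers[k] has z defaulting to k, returns k * 4.
Step 3: result = [0, 4, 8, 12, 16]

The answer is [0, 4, 8, 12, 16].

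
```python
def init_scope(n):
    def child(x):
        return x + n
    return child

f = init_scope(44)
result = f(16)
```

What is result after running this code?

Step 1: init_scope(44) creates a closure that captures n = 44.
Step 2: f(16) calls the closure with x = 16, returning 16 + 44 = 60.
Step 3: result = 60

The answer is 60.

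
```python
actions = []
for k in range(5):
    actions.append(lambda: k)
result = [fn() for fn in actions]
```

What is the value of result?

Step 1: All 5 lambdas share the same variable k.
Step 2: After the loop, k = 4.
Step 3: Each call returns 4. result = [4, 4, 4, 4, 4]

The answer is [4, 4, 4, 4, 4].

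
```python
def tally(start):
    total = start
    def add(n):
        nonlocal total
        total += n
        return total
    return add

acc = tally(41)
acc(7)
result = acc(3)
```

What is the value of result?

Step 1: tally(41) creates closure with total = 41.
Step 2: First acc(7): total = 41 + 7 = 48.
Step 3: Second acc(3): total = 48 + 3 = 51. result = 51

The answer is 51.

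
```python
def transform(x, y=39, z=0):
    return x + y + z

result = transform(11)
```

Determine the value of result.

Step 1: transform(11) uses defaults y = 39, z = 0.
Step 2: Returns 11 + 39 + 0 = 50.
Step 3: result = 50

The answer is 50.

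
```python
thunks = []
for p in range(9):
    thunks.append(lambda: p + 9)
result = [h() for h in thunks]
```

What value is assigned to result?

Step 1: All lambdas capture p by reference. After the loop, p = 8.
Step 2: Each call returns 8 + 9 = 17.
Step 3: result = [17, 17, 17, 17, 17, 17, 17, 17, 17]

The answer is [17, 17, 17, 17, 17, 17, 17, 17, 17].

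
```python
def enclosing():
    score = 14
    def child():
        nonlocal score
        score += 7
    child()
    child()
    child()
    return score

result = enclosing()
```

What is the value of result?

Step 1: score starts at 14.
Step 2: child() is called 3 times, each adding 7.
Step 3: score = 14 + 7 * 3 = 35

The answer is 35.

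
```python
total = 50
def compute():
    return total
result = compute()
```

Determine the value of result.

Step 1: total = 50 is defined in the global scope.
Step 2: compute() looks up total. No local total exists, so Python checks the global scope via LEGB rule and finds total = 50.
Step 3: result = 50

The answer is 50.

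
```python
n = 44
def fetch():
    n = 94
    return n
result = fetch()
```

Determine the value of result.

Step 1: Global n = 44.
Step 2: fetch() creates local n = 94, shadowing the global.
Step 3: Returns local n = 94. result = 94

The answer is 94.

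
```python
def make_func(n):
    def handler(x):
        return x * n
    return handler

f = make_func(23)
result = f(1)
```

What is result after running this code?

Step 1: make_func(23) creates a closure capturing n = 23.
Step 2: f(1) computes 1 * 23 = 23.
Step 3: result = 23

The answer is 23.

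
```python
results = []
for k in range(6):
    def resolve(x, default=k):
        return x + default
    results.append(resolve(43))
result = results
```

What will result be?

Step 1: Default argument default=k is evaluated at function definition time.
Step 2: Each iteration creates resolve with default = current k value.
Step 3: resolve(43) returns 43 + default. results = [43, 44, 45, 46, 47, 48]

The answer is [43, 44, 45, 46, 47, 48].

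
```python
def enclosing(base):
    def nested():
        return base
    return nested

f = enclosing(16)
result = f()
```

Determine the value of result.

Step 1: enclosing(16) creates closure capturing base = 16.
Step 2: f() returns the captured base = 16.
Step 3: result = 16

The answer is 16.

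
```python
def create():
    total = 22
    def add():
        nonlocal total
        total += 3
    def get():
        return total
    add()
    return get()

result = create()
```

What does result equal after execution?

Step 1: total = 22. add() modifies it via nonlocal, get() reads it.
Step 2: add() makes total = 22 + 3 = 25.
Step 3: get() returns 25. result = 25

The answer is 25.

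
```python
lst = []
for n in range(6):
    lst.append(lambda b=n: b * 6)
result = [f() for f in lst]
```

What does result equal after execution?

Step 1: Default arg b=n captures n at each iteration.
Step 2: lst[k] has b defaulting to k, returns k * 6.
Step 3: result = [0, 6, 12, 18, 24, 30]

The answer is [0, 6, 12, 18, 24, 30].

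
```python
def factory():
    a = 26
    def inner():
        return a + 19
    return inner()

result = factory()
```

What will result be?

Step 1: factory() defines a = 26.
Step 2: inner() reads a = 26 from enclosing scope, returns 26 + 19 = 45.
Step 3: result = 45

The answer is 45.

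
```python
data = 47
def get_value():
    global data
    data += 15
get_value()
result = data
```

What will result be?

Step 1: data = 47 globally.
Step 2: get_value() modifies global data: data += 15 = 62.
Step 3: result = 62

The answer is 62.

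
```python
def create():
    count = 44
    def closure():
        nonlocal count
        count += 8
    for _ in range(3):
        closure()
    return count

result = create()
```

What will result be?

Step 1: count = 44.
Step 2: closure() is called 3 times in a loop, each adding 8 via nonlocal.
Step 3: count = 44 + 8 * 3 = 68

The answer is 68.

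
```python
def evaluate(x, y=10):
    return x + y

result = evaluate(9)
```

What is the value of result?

Step 1: evaluate(9) uses default y = 10.
Step 2: Returns 9 + 10 = 19.
Step 3: result = 19

The answer is 19.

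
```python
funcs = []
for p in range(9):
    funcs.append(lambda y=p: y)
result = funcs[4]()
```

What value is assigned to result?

Step 1: Default argument y=p captures p's value at each iteration.
Step 2: funcs[4] captured y = 4 when p was 4.
Step 3: result = 4

The answer is 4.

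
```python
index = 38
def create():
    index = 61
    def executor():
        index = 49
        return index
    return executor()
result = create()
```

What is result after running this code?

Step 1: Three scopes define index: global (38), create (61), executor (49).
Step 2: executor() has its own local index = 49, which shadows both enclosing and global.
Step 3: result = 49 (local wins in LEGB)

The answer is 49.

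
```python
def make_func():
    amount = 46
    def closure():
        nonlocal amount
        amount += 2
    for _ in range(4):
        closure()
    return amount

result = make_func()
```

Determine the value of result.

Step 1: amount = 46.
Step 2: closure() is called 4 times in a loop, each adding 2 via nonlocal.
Step 3: amount = 46 + 2 * 4 = 54

The answer is 54.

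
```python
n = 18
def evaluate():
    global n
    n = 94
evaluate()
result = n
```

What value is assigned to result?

Step 1: n = 18 globally.
Step 2: evaluate() declares global n and sets it to 94.
Step 3: After evaluate(), global n = 94. result = 94

The answer is 94.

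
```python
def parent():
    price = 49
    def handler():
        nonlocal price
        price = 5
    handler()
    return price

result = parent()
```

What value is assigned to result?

Step 1: parent() sets price = 49.
Step 2: handler() uses nonlocal to reassign price = 5.
Step 3: result = 5

The answer is 5.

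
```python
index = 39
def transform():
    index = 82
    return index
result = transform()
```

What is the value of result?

Step 1: Global index = 39.
Step 2: transform() creates local index = 82, shadowing the global.
Step 3: Returns local index = 82. result = 82

The answer is 82.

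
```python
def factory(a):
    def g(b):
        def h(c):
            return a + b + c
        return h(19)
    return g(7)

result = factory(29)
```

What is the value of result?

Step 1: a = 29, b = 7, c = 19 across three nested scopes.
Step 2: h() accesses all three via LEGB rule.
Step 3: result = 29 + 7 + 19 = 55

The answer is 55.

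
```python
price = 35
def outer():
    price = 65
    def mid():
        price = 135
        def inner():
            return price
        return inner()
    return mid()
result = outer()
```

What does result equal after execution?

Step 1: Three levels of shadowing: global 35, outer 65, mid 135.
Step 2: inner() finds price = 135 in enclosing mid() scope.
Step 3: result = 135

The answer is 135.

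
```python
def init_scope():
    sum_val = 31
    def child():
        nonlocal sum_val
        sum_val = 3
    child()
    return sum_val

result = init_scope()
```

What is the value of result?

Step 1: init_scope() sets sum_val = 31.
Step 2: child() uses nonlocal to reassign sum_val = 3.
Step 3: result = 3

The answer is 3.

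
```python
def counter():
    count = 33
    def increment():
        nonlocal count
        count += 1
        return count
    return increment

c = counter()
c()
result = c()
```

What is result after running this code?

Step 1: counter() creates closure with count = 33.
Step 2: Each c() call increments count via nonlocal. After 2 calls: 33 + 2 = 35.
Step 3: result = 35

The answer is 35.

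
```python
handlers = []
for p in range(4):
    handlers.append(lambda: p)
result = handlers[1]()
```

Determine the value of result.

Step 1: The loop creates 4 lambdas, all referencing the same variable p.
Step 2: After the loop, p = 3 (final value).
Step 3: handlers[1]() looks up p at call time and finds 3. This is the late binding gotcha. result = 3

The answer is 3.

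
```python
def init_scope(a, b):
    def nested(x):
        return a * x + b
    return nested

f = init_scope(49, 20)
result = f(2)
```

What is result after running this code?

Step 1: init_scope(49, 20) captures a = 49, b = 20.
Step 2: f(2) computes 49 * 2 + 20 = 118.
Step 3: result = 118

The answer is 118.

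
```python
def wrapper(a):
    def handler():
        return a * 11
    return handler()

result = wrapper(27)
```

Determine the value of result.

Step 1: wrapper(27) binds parameter a = 27.
Step 2: handler() accesses a = 27 from enclosing scope.
Step 3: result = 27 * 11 = 297

The answer is 297.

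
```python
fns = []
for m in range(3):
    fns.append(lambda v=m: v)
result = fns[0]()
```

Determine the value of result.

Step 1: Default argument v=m captures m's value at each iteration.
Step 2: fns[0] captured v = 0 when m was 0.
Step 3: result = 0

The answer is 0.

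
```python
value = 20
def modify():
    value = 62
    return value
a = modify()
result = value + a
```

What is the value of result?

Step 1: Global value = 20. modify() returns local value = 62.
Step 2: a = 62. Global value still = 20.
Step 3: result = 20 + 62 = 82

The answer is 82.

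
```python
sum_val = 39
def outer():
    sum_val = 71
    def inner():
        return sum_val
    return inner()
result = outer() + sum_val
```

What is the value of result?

Step 1: Global sum_val = 39. outer() shadows with sum_val = 71.
Step 2: inner() returns enclosing sum_val = 71. outer() = 71.
Step 3: result = 71 + global sum_val (39) = 110

The answer is 110.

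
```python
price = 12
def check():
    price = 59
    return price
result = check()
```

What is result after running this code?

Step 1: Global price = 12.
Step 2: check() creates local price = 59, shadowing the global.
Step 3: Returns local price = 59. result = 59

The answer is 59.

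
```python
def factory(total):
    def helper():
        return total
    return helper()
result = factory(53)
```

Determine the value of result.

Step 1: factory(53) binds parameter total = 53.
Step 2: helper() looks up total in enclosing scope and finds the parameter total = 53.
Step 3: result = 53

The answer is 53.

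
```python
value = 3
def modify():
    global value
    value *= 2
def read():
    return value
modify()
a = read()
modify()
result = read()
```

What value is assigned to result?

Step 1: value = 3.
Step 2: First modify(): value = 3 * 2 = 6.
Step 3: Second modify(): value = 6 * 2 = 12.
Step 4: read() returns 12

The answer is 12.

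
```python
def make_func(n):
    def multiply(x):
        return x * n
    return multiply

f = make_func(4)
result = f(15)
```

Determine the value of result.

Step 1: make_func(4) returns multiply closure with n = 4.
Step 2: f(15) computes 15 * 4 = 60.
Step 3: result = 60

The answer is 60.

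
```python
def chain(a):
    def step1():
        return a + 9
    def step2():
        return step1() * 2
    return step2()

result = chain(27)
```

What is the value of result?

Step 1: chain(27) captures a = 27.
Step 2: step2() calls step1() which returns 27 + 9 = 36.
Step 3: step2() returns 36 * 2 = 72

The answer is 72.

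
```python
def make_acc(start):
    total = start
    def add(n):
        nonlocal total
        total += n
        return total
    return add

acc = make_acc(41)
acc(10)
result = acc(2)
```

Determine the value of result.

Step 1: make_acc(41) creates closure with total = 41.
Step 2: First acc(10): total = 41 + 10 = 51.
Step 3: Second acc(2): total = 51 + 2 = 53. result = 53

The answer is 53.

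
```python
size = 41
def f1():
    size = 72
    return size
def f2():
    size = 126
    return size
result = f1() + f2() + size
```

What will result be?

Step 1: Each function shadows global size with its own local.
Step 2: f1() returns 72, f2() returns 126.
Step 3: Global size = 41 is unchanged. result = 72 + 126 + 41 = 239

The answer is 239.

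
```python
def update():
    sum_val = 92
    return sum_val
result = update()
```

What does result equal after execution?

Step 1: update() defines sum_val = 92 in its local scope.
Step 2: return sum_val finds the local variable sum_val = 92.
Step 3: result = 92

The answer is 92.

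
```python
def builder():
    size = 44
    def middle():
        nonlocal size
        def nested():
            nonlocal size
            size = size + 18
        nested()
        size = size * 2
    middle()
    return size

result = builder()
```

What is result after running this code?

Step 1: size = 44.
Step 2: nested() adds 18: size = 44 + 18 = 62.
Step 3: middle() doubles: size = 62 * 2 = 124.
Step 4: result = 124

The answer is 124.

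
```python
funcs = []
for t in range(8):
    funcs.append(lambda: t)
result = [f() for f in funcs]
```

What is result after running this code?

Step 1: All 8 lambdas share the same variable t.
Step 2: After the loop, t = 7.
Step 3: Each call returns 7. result = [7, 7, 7, 7, 7, 7, 7, 7]

The answer is [7, 7, 7, 7, 7, 7, 7, 7].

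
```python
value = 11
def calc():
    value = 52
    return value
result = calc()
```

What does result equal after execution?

Step 1: Global value = 11.
Step 2: calc() creates local value = 52, shadowing the global.
Step 3: Returns local value = 52. result = 52

The answer is 52.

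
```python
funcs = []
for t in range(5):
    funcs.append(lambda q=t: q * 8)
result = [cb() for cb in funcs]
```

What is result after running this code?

Step 1: Default arg q=t captures t at each iteration.
Step 2: funcs[k] has q defaulting to k, returns k * 8.
Step 3: result = [0, 8, 16, 24, 32]

The answer is [0, 8, 16, 24, 32].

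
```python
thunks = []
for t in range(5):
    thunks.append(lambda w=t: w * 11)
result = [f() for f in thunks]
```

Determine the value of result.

Step 1: Default arg w=t captures t at each iteration.
Step 2: thunks[k] has w defaulting to k, returns k * 11.
Step 3: result = [0, 11, 22, 33, 44]

The answer is [0, 11, 22, 33, 44].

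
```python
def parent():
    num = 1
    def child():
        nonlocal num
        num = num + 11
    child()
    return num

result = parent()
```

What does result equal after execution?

Step 1: parent() sets num = 1.
Step 2: child() uses nonlocal to modify num in parent's scope: num = 1 + 11 = 12.
Step 3: parent() returns the modified num = 12

The answer is 12.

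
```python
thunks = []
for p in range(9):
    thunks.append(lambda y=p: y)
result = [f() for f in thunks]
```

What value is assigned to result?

Step 1: Default arg y=p captures p at each iteration.
Step 2: Each lambda has its own default: 0, 1, ..., 8.
Step 3: result = [0, 1, 2, 3, 4, 5, 6, 7, 8]

The answer is [0, 1, 2, 3, 4, 5, 6, 7, 8].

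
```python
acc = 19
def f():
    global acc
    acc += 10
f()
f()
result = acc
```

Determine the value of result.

Step 1: acc = 19.
Step 2: First f(): acc = 19 + 10 = 29.
Step 3: Second f(): acc = 29 + 10 = 39. result = 39

The answer is 39.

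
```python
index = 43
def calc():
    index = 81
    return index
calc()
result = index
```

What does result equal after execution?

Step 1: index = 43 globally.
Step 2: calc() creates a LOCAL index = 81 (no global keyword!).
Step 3: The global index is unchanged. result = 43

The answer is 43.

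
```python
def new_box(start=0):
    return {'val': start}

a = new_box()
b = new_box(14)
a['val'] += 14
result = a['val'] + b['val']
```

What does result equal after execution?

Step 1: new_box() returns a new dict each call (immutable default 0).
Step 2: a = {'val': 0}, b = {'val': 14}.
Step 3: a['val'] += 14 = 14. result = 14 + 14 = 28

The answer is 28.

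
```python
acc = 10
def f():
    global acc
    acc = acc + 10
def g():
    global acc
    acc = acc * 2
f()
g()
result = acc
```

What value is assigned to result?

Step 1: acc = 10.
Step 2: f() adds 10: acc = 10 + 10 = 20.
Step 3: g() doubles: acc = 20 * 2 = 40.
Step 4: result = 40

The answer is 40.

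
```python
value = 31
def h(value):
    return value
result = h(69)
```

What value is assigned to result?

Step 1: Global value = 31.
Step 2: h(69) takes parameter value = 69, which shadows the global.
Step 3: result = 69

The answer is 69.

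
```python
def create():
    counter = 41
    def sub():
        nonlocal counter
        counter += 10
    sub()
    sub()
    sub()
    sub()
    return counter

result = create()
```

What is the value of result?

Step 1: counter starts at 41.
Step 2: sub() is called 4 times, each adding 10.
Step 3: counter = 41 + 10 * 4 = 81

The answer is 81.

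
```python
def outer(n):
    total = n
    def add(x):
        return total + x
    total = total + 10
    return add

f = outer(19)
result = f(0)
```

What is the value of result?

Step 1: outer(19) sets total = 19, then total = 19 + 10 = 29.
Step 2: Closures capture by reference, so add sees total = 29.
Step 3: f(0) returns 29 + 0 = 29

The answer is 29.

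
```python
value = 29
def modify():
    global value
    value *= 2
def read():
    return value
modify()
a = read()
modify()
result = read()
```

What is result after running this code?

Step 1: value = 29.
Step 2: First modify(): value = 29 * 2 = 58.
Step 3: Second modify(): value = 58 * 2 = 116.
Step 4: read() returns 116

The answer is 116.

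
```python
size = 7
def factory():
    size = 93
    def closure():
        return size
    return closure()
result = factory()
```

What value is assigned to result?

Step 1: size = 7 globally, but factory() defines size = 93 locally.
Step 2: closure() looks up size. Not in local scope, so checks enclosing scope (factory) and finds size = 93.
Step 3: result = 93

The answer is 93.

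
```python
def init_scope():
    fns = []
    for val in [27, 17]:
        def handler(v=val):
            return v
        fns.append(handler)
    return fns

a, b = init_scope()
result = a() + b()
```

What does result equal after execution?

Step 1: Default argument v=val captures val at each iteration.
Step 2: a() returns 27 (captured at first iteration), b() returns 17 (captured at second).
Step 3: result = 27 + 17 = 44

The answer is 44.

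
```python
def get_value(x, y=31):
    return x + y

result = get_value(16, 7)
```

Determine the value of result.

Step 1: get_value(16, 7) overrides default y with 7.
Step 2: Returns 16 + 7 = 23.
Step 3: result = 23

The answer is 23.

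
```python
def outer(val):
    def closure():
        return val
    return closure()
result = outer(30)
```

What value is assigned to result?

Step 1: outer(30) binds parameter val = 30.
Step 2: closure() looks up val in enclosing scope and finds the parameter val = 30.
Step 3: result = 30

The answer is 30.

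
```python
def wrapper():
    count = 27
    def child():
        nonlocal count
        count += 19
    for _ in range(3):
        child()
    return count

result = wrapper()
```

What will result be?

Step 1: count = 27.
Step 2: child() is called 3 times in a loop, each adding 19 via nonlocal.
Step 3: count = 27 + 19 * 3 = 84

The answer is 84.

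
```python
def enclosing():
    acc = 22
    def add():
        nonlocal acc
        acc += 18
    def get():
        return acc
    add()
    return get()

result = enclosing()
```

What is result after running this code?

Step 1: acc = 22. add() modifies it via nonlocal, get() reads it.
Step 2: add() makes acc = 22 + 18 = 40.
Step 3: get() returns 40. result = 40

The answer is 40.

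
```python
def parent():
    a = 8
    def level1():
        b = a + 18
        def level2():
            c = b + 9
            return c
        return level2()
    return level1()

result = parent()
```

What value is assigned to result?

Step 1: a = 8. b = a + 18 = 26.
Step 2: c = b + 9 = 26 + 9 = 35.
Step 3: result = 35

The answer is 35.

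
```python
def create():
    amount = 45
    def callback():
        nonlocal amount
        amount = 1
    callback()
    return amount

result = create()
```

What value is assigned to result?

Step 1: create() sets amount = 45.
Step 2: callback() uses nonlocal to reassign amount = 1.
Step 3: result = 1

The answer is 1.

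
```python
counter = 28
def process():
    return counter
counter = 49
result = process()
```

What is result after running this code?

Step 1: counter is first set to 28, then reassigned to 49.
Step 2: process() is called after the reassignment, so it looks up the current global counter = 49.
Step 3: result = 49

The answer is 49.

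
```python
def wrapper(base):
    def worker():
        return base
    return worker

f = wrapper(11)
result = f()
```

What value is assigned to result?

Step 1: wrapper(11) creates closure capturing base = 11.
Step 2: f() returns the captured base = 11.
Step 3: result = 11

The answer is 11.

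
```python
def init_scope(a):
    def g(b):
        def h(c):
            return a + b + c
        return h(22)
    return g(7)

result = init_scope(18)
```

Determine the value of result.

Step 1: a = 18, b = 7, c = 22 across three nested scopes.
Step 2: h() accesses all three via LEGB rule.
Step 3: result = 18 + 7 + 22 = 47

The answer is 47.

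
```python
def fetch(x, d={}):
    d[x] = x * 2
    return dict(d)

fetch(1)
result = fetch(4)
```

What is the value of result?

Step 1: Mutable default dict is shared across calls.
Step 2: First call adds 1: 2. Second call adds 4: 8.
Step 3: result = {1: 2, 4: 8}

The answer is {1: 2, 4: 8}.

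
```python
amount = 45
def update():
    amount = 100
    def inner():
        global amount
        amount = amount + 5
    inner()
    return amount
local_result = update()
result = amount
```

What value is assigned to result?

Step 1: Global amount = 45. update() creates local amount = 100.
Step 2: inner() declares global amount and adds 5: global amount = 45 + 5 = 50.
Step 3: update() returns its local amount = 100 (unaffected by inner).
Step 4: result = global amount = 50

The answer is 50.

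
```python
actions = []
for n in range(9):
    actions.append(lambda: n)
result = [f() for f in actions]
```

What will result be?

Step 1: All 9 lambdas share the same variable n.
Step 2: After the loop, n = 8.
Step 3: Each call returns 8. result = [8, 8, 8, 8, 8, 8, 8, 8, 8]

The answer is [8, 8, 8, 8, 8, 8, 8, 8, 8].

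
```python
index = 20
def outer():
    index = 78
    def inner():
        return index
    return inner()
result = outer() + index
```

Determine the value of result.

Step 1: Global index = 20. outer() shadows with index = 78.
Step 2: inner() returns enclosing index = 78. outer() = 78.
Step 3: result = 78 + global index (20) = 98

The answer is 98.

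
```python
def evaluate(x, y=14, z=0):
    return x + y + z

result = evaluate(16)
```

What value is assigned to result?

Step 1: evaluate(16) uses defaults y = 14, z = 0.
Step 2: Returns 16 + 14 + 0 = 30.
Step 3: result = 30

The answer is 30.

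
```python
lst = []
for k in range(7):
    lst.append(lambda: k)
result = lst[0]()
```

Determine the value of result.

Step 1: The loop creates 7 lambdas, all referencing the same variable k.
Step 2: After the loop, k = 6 (final value).
Step 3: lst[0]() looks up k at call time and finds 6. This is the late binding gotcha. result = 6

The answer is 6.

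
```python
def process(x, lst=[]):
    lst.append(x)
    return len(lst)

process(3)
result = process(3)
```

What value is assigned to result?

Step 1: Mutable default list persists between calls.
Step 2: First call: lst = [3], len = 1. Second call: lst = [3, 3], len = 2.
Step 3: result = 2

The answer is 2.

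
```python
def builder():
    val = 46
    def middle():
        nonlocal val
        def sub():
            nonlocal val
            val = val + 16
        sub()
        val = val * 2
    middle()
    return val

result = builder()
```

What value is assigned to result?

Step 1: val = 46.
Step 2: sub() adds 16: val = 46 + 16 = 62.
Step 3: middle() doubles: val = 62 * 2 = 124.
Step 4: result = 124

The answer is 124.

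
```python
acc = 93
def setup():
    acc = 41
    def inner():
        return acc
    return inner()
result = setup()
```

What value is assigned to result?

Step 1: acc = 93 globally, but setup() defines acc = 41 locally.
Step 2: inner() looks up acc. Not in local scope, so checks enclosing scope (setup) and finds acc = 41.
Step 3: result = 41

The answer is 41.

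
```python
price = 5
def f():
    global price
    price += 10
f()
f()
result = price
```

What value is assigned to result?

Step 1: price = 5.
Step 2: First f(): price = 5 + 10 = 15.
Step 3: Second f(): price = 15 + 10 = 25. result = 25

The answer is 25.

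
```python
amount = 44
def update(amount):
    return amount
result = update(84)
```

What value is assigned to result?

Step 1: Global amount = 44.
Step 2: update(84) takes parameter amount = 84, which shadows the global.
Step 3: result = 84

The answer is 84.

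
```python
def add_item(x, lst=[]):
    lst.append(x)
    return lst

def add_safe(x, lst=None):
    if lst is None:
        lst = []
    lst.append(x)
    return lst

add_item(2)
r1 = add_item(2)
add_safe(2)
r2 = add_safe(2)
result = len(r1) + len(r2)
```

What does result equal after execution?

Step 1: add_item shares mutable default: after 2 calls, lst = [2, 2], len = 2.
Step 2: add_safe creates fresh list each time: r2 = [2], len = 1.
Step 3: result = 2 + 1 = 3

The answer is 3.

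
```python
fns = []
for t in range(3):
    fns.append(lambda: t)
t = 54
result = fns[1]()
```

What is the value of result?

Step 1: Lambdas capture the variable t by reference, not by value.
Step 2: After the loop, t is reassigned to 54.
Step 3: fns[1]() looks up the current t = 54. result = 54

The answer is 54.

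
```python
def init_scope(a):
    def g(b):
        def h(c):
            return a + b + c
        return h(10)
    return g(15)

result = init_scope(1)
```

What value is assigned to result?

Step 1: a = 1, b = 15, c = 10 across three nested scopes.
Step 2: h() accesses all three via LEGB rule.
Step 3: result = 1 + 15 + 10 = 26

The answer is 26.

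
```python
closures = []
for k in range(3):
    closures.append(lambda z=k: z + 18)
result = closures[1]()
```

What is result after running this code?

Step 1: Default argument z=k captures k's value at definition time.
Step 2: closures[1] was defined when k = 1, so z defaults to 1.
Step 3: result = 1 + 18 = 19 (default arg fixes the late binding issue)

The answer is 19.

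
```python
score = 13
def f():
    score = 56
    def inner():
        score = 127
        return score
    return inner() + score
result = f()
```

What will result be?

Step 1: f() has local score = 56. inner() has local score = 127.
Step 2: inner() returns its local score = 127.
Step 3: f() returns 127 + its own score (56) = 183

The answer is 183.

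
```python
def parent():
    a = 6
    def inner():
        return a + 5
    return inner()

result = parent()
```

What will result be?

Step 1: parent() defines a = 6.
Step 2: inner() reads a = 6 from enclosing scope, returns 6 + 5 = 11.
Step 3: result = 11

The answer is 11.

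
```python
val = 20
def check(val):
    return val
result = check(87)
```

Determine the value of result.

Step 1: Global val = 20.
Step 2: check(87) takes parameter val = 87, which shadows the global.
Step 3: result = 87

The answer is 87.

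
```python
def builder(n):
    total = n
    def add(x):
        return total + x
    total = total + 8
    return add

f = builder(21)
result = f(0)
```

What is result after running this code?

Step 1: builder(21) sets total = 21, then total = 21 + 8 = 29.
Step 2: Closures capture by reference, so add sees total = 29.
Step 3: f(0) returns 29 + 0 = 29

The answer is 29.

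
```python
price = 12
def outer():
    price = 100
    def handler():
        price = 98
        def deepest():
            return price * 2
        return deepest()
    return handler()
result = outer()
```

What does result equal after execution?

Step 1: deepest() looks up price through LEGB: not local, finds price = 98 in enclosing handler().
Step 2: Returns 98 * 2 = 196.
Step 3: result = 196

The answer is 196.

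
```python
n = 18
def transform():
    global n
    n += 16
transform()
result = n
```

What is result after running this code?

Step 1: n = 18 globally.
Step 2: transform() modifies global n: n += 16 = 34.
Step 3: result = 34

The answer is 34.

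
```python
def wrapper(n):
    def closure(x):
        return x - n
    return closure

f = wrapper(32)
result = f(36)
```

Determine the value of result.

Step 1: wrapper(32) creates a closure capturing n = 32.
Step 2: f(36) computes 36 - 32 = 4.
Step 3: result = 4

The answer is 4.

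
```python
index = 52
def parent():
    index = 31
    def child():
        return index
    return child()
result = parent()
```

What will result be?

Step 1: index = 52 globally, but parent() defines index = 31 locally.
Step 2: child() looks up index. Not in local scope, so checks enclosing scope (parent) and finds index = 31.
Step 3: result = 31

The answer is 31.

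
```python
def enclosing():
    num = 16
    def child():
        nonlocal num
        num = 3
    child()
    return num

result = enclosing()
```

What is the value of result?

Step 1: enclosing() sets num = 16.
Step 2: child() uses nonlocal to reassign num = 3.
Step 3: result = 3

The answer is 3.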